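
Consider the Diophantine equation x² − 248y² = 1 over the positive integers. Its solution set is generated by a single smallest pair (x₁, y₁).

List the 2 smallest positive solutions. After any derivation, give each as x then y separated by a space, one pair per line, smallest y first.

√248 = [15; 1,2,1,30, …], period ℓ=4 (even) → k=3
i=0: a=15 ⇒ p=15, q=1
…
i=2: a=2 ⇒ p=47, q=3
i=3: a=1 ⇒ p=63, q=4
(x₁, y₁) = (63, 4);  63² − 248·4² = 1 ✓
(x_2, y_2) = (63·63 + 248·4·4, 63·4 + 4·63) = (7937, 504)

63 4
7937 504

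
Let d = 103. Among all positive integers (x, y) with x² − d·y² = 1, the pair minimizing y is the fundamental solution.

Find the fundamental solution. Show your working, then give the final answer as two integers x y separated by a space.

d=103: √d = [10; 6,1,2,1,1,9,1,1,2,1,6,20] (ℓ=12, even), read p_11/q_11
a_0=10:  p_0=10·1+0=10,  q_0=10·0+1=1
…
a_2=1:  p_2=1·61+10=71,  q_2=1·6+1=7
…
a_4=1:  p_4=1·203+71=274,  q_4=1·20+7=27
a_5=1:  p_5=1·274+203=477,  q_5=1·27+20=47
…
a_7=1:  p_7=1·4567+477=5044,  q_7=1·450+47=497
…
a_9=2:  p_9=2·9611+5044=24266,  q_9=2·947+497=2391
a_10=1:  p_10=1·24266+9611=33877,  q_10=1·2391+947=3338
a_11=6:  p_11=6·33877+24266=227528,  q_11=6·3338+2391=22419
→ (227528, 22419).  Check: 227528²=51768990784, 103·22419²=51768990783, difference 1.

227528 22419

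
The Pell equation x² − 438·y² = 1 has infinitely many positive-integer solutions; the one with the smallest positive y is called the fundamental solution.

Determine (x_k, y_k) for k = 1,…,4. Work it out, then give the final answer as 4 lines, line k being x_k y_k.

293 14
171697 8204
100614149 4807530
58959719617 2817204376

√438 → a₀=20, period (1,12,1,40); ℓ=4 even so k=3
a_0=20:  p_0=20·1+0=20,  q_0=20·0+1=1
…
a_2=12:  p_2=12·21+20=272,  q_2=12·1+1=13
a_3=1:  p_3=1·272+21=293,  q_3=1·13+1=14
(x₁, y₁) = (293, 14);  293² − 438·14² = 1 ✓
(x_2, y_2) = (293·293 + 438·14·14, 293·14 + 14·293) = (171697, 8204)
(x_3, y_3) = (293·171697 + 438·14·8204, 293·8204 + 14·171697) = (100614149, 4807530)
(x_4, y_4) = (293·100614149 + 438·14·4807530, 293·4807530 + 14·100614149) = (58959719617, 2817204376)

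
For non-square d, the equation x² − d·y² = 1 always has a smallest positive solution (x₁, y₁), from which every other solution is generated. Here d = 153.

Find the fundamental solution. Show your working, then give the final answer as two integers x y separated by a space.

√153 → a₀=12, period (2,1,2,2,2,1,2,24); ℓ=8 even so k=7
step 0: (12, 1)  from 12·(1,0) + (0,1)
…
step 2: (37, 3)  from 1·(25,2) + (12,1)
step 3: (99, 8)  from 2·(37,3) + (25,2)
…
step 6: (804, 65)  from 1·(569,46) + (235,19)
step 7: (2177, 176)  from 2·(804,65) + (569,46)
fundamental: x₁=2177, y₁=176  (since 4739329 − 153·30976 = 1)

2177 176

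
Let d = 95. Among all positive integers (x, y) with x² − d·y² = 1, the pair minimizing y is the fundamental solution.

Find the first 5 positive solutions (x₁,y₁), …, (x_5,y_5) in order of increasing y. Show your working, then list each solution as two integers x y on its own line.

39 4
3041 312
237159 24332
18495361 1897584
1442400999 147987220

√95 = [9; 1,2,1,18, …], period ℓ=4 (even) → k=3
a_0=9:  p_0=9·1+0=9,  q_0=9·0+1=1
…
a_2=2:  p_2=2·10+9=29,  q_2=2·1+1=3
a_3=1:  p_3=1·29+10=39,  q_3=1·3+1=4
→ (39, 4).  Check: 39²=1521, 95·4²=1520, difference 1.
n=2: (39,4)∘(39,4) = (39·39+95·4·4, 39·4+4·39) = (3041,312)
n=3: (3041,312)∘(39,4) = (39·3041+95·4·312, 39·312+4·3041) = (237159,24332)
n=4: (237159,24332)∘(39,4) = (39·237159+95·4·24332, 39·24332+4·237159) = (18495361,1897584)
n=5: (18495361,1897584)∘(39,4) = (39·18495361+95·4·1897584, 39·1897584+4·18495361) = (1442400999,147987220)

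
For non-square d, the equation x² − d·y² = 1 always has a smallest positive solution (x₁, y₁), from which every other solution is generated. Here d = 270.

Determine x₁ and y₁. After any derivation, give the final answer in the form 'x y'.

5291 322

[16; 2,3,6,3,2,32] for √270; ℓ=6 ⇒ convergent index 5
step 0: (16, 1)  from 16·(1,0) + (0,1)
step 1: (33, 2)  from 2·(16,1) + (1,0)
…
step 4: (2284, 139)  from 3·(723,44) + (115,7)
step 5: (5291, 322)  from 2·(2284,139) + (723,44)
→ (5291, 322).  Check: 5291²=27994681, 270·322²=27994680, difference 1.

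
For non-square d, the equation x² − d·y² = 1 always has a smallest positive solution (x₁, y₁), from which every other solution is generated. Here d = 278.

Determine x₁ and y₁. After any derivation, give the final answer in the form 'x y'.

2501 150

√278 = [16; 1,2,16,2,1,32, …], period ℓ=6 (even) → k=5
a_0=16:  p_0=16·1+0=16,  q_0=16·0+1=1
…
a_4=2:  p_4=2·817+50=1684,  q_4=2·49+3=101
a_5=1:  p_5=1·1684+817=2501,  q_5=1·101+49=150
→ (2501, 150).  Check: 2501²=6255001, 278·150²=6255000, difference 1.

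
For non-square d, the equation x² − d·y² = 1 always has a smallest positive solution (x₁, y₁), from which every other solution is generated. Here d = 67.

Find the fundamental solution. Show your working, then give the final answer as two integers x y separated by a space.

48842 5967

√67 = [8; 5,2,1,1,7,1,1,2,5,16, …], period ℓ=10 (even) → k=9
step 0: (8, 1)  from 8·(1,0) + (0,1)
step 1: (41, 5)  from 5·(8,1) + (1,0)
step 2: (90, 11)  from 2·(41,5) + (8,1)
…
step 4: (221, 27)  from 1·(131,16) + (90,11)
…
step 6: (1899, 232)  from 1·(1678,205) + (221,27)
step 7: (3577, 437)  from 1·(1899,232) + (1678,205)
step 8: (9053, 1106)  from 2·(3577,437) + (1899,232)
step 9: (48842, 5967)  from 5·(9053,1106) + (3577,437)
(x₁, y₁) = (48842, 5967);  48842² − 67·5967² = 1 ✓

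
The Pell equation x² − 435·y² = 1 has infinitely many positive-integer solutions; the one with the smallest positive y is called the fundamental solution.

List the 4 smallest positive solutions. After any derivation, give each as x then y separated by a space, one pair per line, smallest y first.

146 7
42631 2044
12448106 596841
3634804321 174275528

√435 = [20; 1,5,1,40, …], period ℓ=4 (even) → k=3
a_0=20:  p_0=20·1+0=20,  q_0=20·0+1=1
a_1=1:  p_1=1·20+1=21,  q_1=1·1+0=1
a_2=5:  p_2=5·21+20=125,  q_2=5·1+1=6
a_3=1:  p_3=1·125+21=146,  q_3=1·6+1=7
→ (146, 7).  Check: 146²=21316, 435·7²=21315, difference 1.
(x_2, y_2) = (146·146 + 435·7·7, 146·7 + 7·146) = (42631, 2044)
(x_3, y_3) = (146·42631 + 435·7·2044, 146·2044 + 7·42631) = (12448106, 596841)
(x_4, y_4) = (146·12448106 + 435·7·596841, 146·596841 + 7·12448106) = (3634804321, 174275528)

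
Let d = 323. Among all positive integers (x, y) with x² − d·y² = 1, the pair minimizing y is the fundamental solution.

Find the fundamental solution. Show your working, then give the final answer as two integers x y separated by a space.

18 1

√323 → a₀=17, period (1,34); ℓ=2 even so k=1
step 0: (17, 1)  from 17·(1,0) + (0,1)
step 1: (18, 1)  from 1·(17,1) + (1,0)
→ (18, 1).  Check: 18²=324, 323·1²=323, difference 1.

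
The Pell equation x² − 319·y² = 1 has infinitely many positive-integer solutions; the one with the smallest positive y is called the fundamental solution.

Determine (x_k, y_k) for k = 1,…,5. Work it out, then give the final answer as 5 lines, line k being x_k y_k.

12901780 722361
332911854336799 18639485405160
8590311008090840302660 480965080021169647239
221660605515932150288251132801 12410611300231033623224965680
5719632734066677605580897309458268900 320237953322189008993822774252173561

d=319: √d = [17; 1,6,5,1,4,…,6,1,34] (ℓ=14, even), read p_13/q_13
i=0: a=17 ⇒ p=17, q=1
i=1: a=1 ⇒ p=18, q=1
…
i=6: a=3 ⇒ p=11913, q=667
…
i=9: a=4 ⇒ p=250816, q=14043
…
i=12: a=6 ⇒ p=11102899, q=621643
i=13: a=1 ⇒ p=12901780, q=722361
fundamental: x₁=12901780, y₁=722361  (since 166455927168400 − 319·521805414321 = 1)
n=2: (12901780,722361)∘(12901780,722361) = (12901780·12901780+319·722361·722361, 12901780·722361+722361·12901780) = (332911854336799,18639485405160)
n=3: (332911854336799,18639485405160)∘(12901780,722361) = (12901780·332911854336799+319·722361·18639485405160, 12901780·18639485405160+722361·332911854336799) = (8590311008090840302660,480965080021169647239)
n=4: (8590311008090840302660,480965080021169647239)∘(12901780,722361) = (12901780·8590311008090840302660+319·722361·480965080021169647239, 12901780·480965080021169647239+722361·8590311008090840302660) = (221660605515932150288251132801,12410611300231033623224965680)
n=5: (221660605515932150288251132801,12410611300231033623224965680)∘(12901780,722361) = (12901780·221660605515932150288251132801+319·722361·12410611300231033623224965680, 12901780·12410611300231033623224965680+722361·221660605515932150288251132801) = (5719632734066677605580897309458268900,320237953322189008993822774252173561)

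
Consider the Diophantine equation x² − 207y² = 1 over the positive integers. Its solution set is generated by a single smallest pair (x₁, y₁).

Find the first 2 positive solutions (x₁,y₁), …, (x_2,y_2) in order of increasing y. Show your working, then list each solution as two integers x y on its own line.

1151 80
2649601 184160

√207 → a₀=14, period (2,1,1,2,1,1,2,28); ℓ=8 even so k=7
step 0: (14, 1)  from 14·(1,0) + (0,1)
…
step 3: (72, 5)  from 1·(43,3) + (29,2)
step 4: (187, 13)  from 2·(72,5) + (43,3)
…
step 6: (446, 31)  from 1·(259,18) + (187,13)
step 7: (1151, 80)  from 2·(446,31) + (259,18)
→ (1151, 80).  Check: 1151²=1324801, 207·80²=1324800, difference 1.
n=2: (1151,80)∘(1151,80) = (1151·1151+207·80·80, 1151·80+80·1151) = (2649601,184160)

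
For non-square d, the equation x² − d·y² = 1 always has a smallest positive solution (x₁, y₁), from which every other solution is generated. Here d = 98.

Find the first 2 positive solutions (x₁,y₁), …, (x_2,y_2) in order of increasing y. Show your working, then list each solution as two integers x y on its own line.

[9; 1,8,1,18] for √98; ℓ=4 ⇒ convergent index 3
step 0: (9, 1)  from 9·(1,0) + (0,1)
…
step 2: (89, 9)  from 8·(10,1) + (9,1)
step 3: (99, 10)  from 1·(89,9) + (10,1)
(x₁, y₁) = (99, 10);  99² − 98·10² = 1 ✓
k=2:  x_2 = 99·99+98·10·10 = 19601,  y_2 = 99·10+10·99 = 1980

99 10
19601 1980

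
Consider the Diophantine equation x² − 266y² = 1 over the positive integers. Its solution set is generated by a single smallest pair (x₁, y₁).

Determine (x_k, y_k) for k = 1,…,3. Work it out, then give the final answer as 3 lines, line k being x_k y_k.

685 42
938449 57540
1285674445 78829758

d=266: √d = [16; 3,4,3,32] (ℓ=4, even), read p_3/q_3
k=0  a_k=16  p_k/q_k = 16/1
…
k=2  a_k=4  p_k/q_k = 212/13
k=3  a_k=3  p_k/q_k = 685/42
(x₁, y₁) = (685, 42);  685² − 266·42² = 1 ✓
n=2: (685,42)∘(685,42) = (685·685+266·42·42, 685·42+42·685) = (938449,57540)
n=3: (938449,57540)∘(685,42) = (685·938449+266·42·57540, 685·57540+42·938449) = (1285674445,78829758)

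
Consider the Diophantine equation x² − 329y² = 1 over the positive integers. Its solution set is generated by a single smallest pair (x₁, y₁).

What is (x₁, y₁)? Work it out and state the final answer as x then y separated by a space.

2376415 131016

d=329: √d = [18; 7,4,2,1,1,4,1,1,2,4,7,36] (ℓ=12, even), read p_11/q_11
a_0=18:  p_0=18·1+0=18,  q_0=18·0+1=1
…
a_2=4:  p_2=4·127+18=526,  q_2=4·7+1=29
a_3=2:  p_3=2·526+127=1179,  q_3=2·29+7=65
a_4=1:  p_4=1·1179+526=1705,  q_4=1·65+29=94
a_5=1:  p_5=1·1705+1179=2884,  q_5=1·94+65=159
…
a_8=1:  p_8=1·16125+13241=29366,  q_8=1·889+730=1619
…
a_10=4:  p_10=4·74857+29366=328794,  q_10=4·4127+1619=18127
a_11=7:  p_11=7·328794+74857=2376415,  q_11=7·18127+4127=131016
→ (2376415, 131016).  Check: 2376415²=5647348252225, 329·131016²=5647348252224, difference 1.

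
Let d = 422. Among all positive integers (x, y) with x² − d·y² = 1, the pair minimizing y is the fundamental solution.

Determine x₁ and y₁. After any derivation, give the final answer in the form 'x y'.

7022501 341850

√422 = [20; 1,1,5,2,1,…,1,1,40, …], period ℓ=14 (even) → k=13
i=0: a=20 ⇒ p=20, q=1
i=1: a=1 ⇒ p=21, q=1
i=2: a=1 ⇒ p=41, q=2
i=3: a=5 ⇒ p=226, q=11
i=4: a=2 ⇒ p=493, q=24
i=5: a=1 ⇒ p=719, q=35
…
i=7: a=20 ⇒ p=53719, q=2615
i=8: a=3 ⇒ p=163807, q=7974
i=9: a=1 ⇒ p=217526, q=10589
…
i=11: a=5 ⇒ p=3211821, q=156349
i=12: a=1 ⇒ p=3810680, q=185501
i=13: a=1 ⇒ p=7022501, q=341850
(x₁, y₁) = (7022501, 341850);  7022501² − 422·341850² = 1 ✓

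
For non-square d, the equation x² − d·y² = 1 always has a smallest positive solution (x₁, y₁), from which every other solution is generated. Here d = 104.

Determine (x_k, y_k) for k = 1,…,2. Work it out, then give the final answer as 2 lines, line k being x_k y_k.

51 5
5201 510

[10; 5,20] for √104; ℓ=2 ⇒ convergent index 1
step 0: (10, 1)  from 10·(1,0) + (0,1)
step 1: (51, 5)  from 5·(10,1) + (1,0)
(x₁, y₁) = (51, 5);  51² − 104·5² = 1 ✓
(51+5√104)^2 = 5201 + 510√104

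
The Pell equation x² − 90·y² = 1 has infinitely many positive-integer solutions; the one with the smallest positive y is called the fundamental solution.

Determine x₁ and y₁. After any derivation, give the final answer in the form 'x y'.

19 2

[9; 2,18] for √90; ℓ=2 ⇒ convergent index 1
step 0: (9, 1)  from 9·(1,0) + (0,1)
step 1: (19, 2)  from 2·(9,1) + (1,0)
fundamental: x₁=19, y₁=2  (since 361 − 90·4 = 1)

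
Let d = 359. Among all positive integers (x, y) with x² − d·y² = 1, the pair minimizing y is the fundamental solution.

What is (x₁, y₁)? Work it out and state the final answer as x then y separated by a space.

√359 = [18; 1,17,1,36, …], period ℓ=4 (even) → k=3
i=0: a=18 ⇒ p=18, q=1
…
i=2: a=17 ⇒ p=341, q=18
i=3: a=1 ⇒ p=360, q=19
→ (360, 19).  Check: 360²=129600, 359·19²=129599, difference 1.

360 19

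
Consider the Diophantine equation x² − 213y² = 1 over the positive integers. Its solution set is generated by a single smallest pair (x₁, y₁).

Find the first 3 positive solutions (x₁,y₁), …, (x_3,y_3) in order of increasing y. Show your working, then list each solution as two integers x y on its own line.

√213 = [14; 1,1,2,6,1,8,1,6,2,1,1,28, …], period ℓ=12 (even) → k=11
i=0: a=14 ⇒ p=14, q=1
…
i=6: a=8 ⇒ p=4787, q=328
…
i=8: a=6 ⇒ p=36749, q=2518
…
i=10: a=1 ⇒ p=115574, q=7919
i=11: a=1 ⇒ p=194399, q=13320
→ (194399, 13320).  Check: 194399²=37790971201, 213·13320²=37790971200, difference 1.
k=2:  x_2 = 194399·194399+213·13320·13320 = 75581942401,  y_2 = 194399·13320+13320·194399 = 5178789360
k=3:  x_3 = 194399·75581942401+213·13320·5178789360 = 29386108041429599,  y_3 = 194399·5178789360+13320·75581942401 = 2013502945575960

194399 13320
75581942401 5178789360
29386108041429599 2013502945575960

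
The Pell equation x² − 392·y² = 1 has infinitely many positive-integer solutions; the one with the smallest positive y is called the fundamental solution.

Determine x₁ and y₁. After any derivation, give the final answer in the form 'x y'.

99 5

√392 = [19; 1,3,1,38, …], period ℓ=4 (even) → k=3
a_0=19:  p_0=19·1+0=19,  q_0=19·0+1=1
…
a_2=3:  p_2=3·20+19=79,  q_2=3·1+1=4
a_3=1:  p_3=1·79+20=99,  q_3=1·4+1=5
(x₁, y₁) = (99, 5);  99² − 392·5² = 1 ✓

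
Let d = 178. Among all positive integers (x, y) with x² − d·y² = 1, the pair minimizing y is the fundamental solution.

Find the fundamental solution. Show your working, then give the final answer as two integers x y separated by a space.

√178 = [13; 2,1,12,1,2,26, …], period ℓ=6 (even) → k=5
k=0  a_k=13  p_k/q_k = 13/1
k=1  a_k=2  p_k/q_k = 27/2
k=2  a_k=1  p_k/q_k = 40/3
…
k=4  a_k=1  p_k/q_k = 547/41
k=5  a_k=2  p_k/q_k = 1601/120
fundamental: x₁=1601, y₁=120  (since 2563201 − 178·14400 = 1)

1601 120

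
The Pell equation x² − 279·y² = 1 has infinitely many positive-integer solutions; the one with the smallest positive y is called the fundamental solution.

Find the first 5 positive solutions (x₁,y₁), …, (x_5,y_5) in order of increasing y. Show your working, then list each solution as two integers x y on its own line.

√279 → a₀=16, period (1,2,2,1,2,2,1,32); ℓ=8 even so k=7
step 0: (16, 1)  from 16·(1,0) + (0,1)
…
step 3: (117, 7)  from 2·(50,3) + (17,1)
…
step 5: (451, 27)  from 2·(167,10) + (117,7)
step 6: (1069, 64)  from 2·(451,27) + (167,10)
step 7: (1520, 91)  from 1·(1069,64) + (451,27)
fundamental: x₁=1520, y₁=91  (since 2310400 − 279·8281 = 1)
(x_2, y_2) = (1520·1520 + 279·91·91, 1520·91 + 91·1520) = (4620799, 276640)
(x_3, y_3) = (1520·4620799 + 279·91·276640, 1520·276640 + 91·4620799) = (14047227440, 840985509)
(x_4, y_4) = (1520·14047227440 + 279·91·840985509, 1520·840985509 + 91·14047227440) = (42703566796801, 2556595670720)
(x_5, y_5) = (1520·42703566796801 + 279·91·2556595670720, 1520·2556595670720 + 91·42703566796801) = (129818829015047600, 7772049998003291)

1520 91
4620799 276640
14047227440 840985509
42703566796801 2556595670720
129818829015047600 7772049998003291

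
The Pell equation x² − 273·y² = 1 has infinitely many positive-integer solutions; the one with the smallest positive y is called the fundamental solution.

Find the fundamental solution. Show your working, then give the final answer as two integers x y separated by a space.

d=273: √d = [16; 1,1,10,1,1,32] (ℓ=6, even), read p_5/q_5
a_0=16:  p_0=16·1+0=16,  q_0=16·0+1=1
a_1=1:  p_1=1·16+1=17,  q_1=1·1+0=1
a_2=1:  p_2=1·17+16=33,  q_2=1·1+1=2
a_3=10:  p_3=10·33+17=347,  q_3=10·2+1=21
a_4=1:  p_4=1·347+33=380,  q_4=1·21+2=23
a_5=1:  p_5=1·380+347=727,  q_5=1·23+21=44
(x₁, y₁) = (727, 44);  727² − 273·44² = 1 ✓

727 44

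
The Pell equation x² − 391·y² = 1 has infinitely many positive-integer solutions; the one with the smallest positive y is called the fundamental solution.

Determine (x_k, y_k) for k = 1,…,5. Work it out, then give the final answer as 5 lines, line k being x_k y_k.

√391 → a₀=19, period (1,3,2,2,1,…,3,1,38); ℓ=16 even so k=15
a_0=19:  p_0=19·1+0=19,  q_0=19·0+1=1
a_1=1:  p_1=1·19+1=20,  q_1=1·1+0=1
a_2=3:  p_2=3·20+19=79,  q_2=3·1+1=4
a_3=2:  p_3=2·79+20=178,  q_3=2·4+1=9
a_4=2:  p_4=2·178+79=435,  q_4=2·9+4=22
…
a_6=1:  p_6=1·613+435=1048,  q_6=1·31+22=53
…
a_8=19:  p_8=19·2709+1048=52519,  q_8=19·137+53=2656
…
a_10=1:  p_10=1·107747+52519=160266,  q_10=1·5449+2656=8105
…
a_12=2:  p_12=2·268013+160266=696292,  q_12=2·13554+8105=35213
a_13=2:  p_13=2·696292+268013=1660597,  q_13=2·35213+13554=83980
a_14=3:  p_14=3·1660597+696292=5678083,  q_14=3·83980+35213=287153
a_15=1:  p_15=1·5678083+1660597=7338680,  q_15=1·287153+83980=371133
(x₁, y₁) = (7338680, 371133);  7338680² − 391·371133² = 1 ✓
(7338680+371133√391)^2 = 107712448284799 + 5447252648880√391
(7338680+371133√391)^3 = 1580934379957370111960 + 79951288138564985667√391
(7338680+371133√391)^4 = 23203943031010998074028940801 + 1173473838473442730776750240√391
(7338680+371133√391)^5 = 340572625285638001757449457184853400 + 17223497977856489447705304337580733√391

7338680 371133
107712448284799 5447252648880
1580934379957370111960 79951288138564985667
23203943031010998074028940801 1173473838473442730776750240
340572625285638001757449457184853400 17223497977856489447705304337580733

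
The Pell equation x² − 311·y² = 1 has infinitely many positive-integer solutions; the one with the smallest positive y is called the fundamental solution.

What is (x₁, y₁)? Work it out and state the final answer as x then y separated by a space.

16883880 957397

[17; 1,1,1,2,1,…,1,1,34] for √311; ℓ=16 ⇒ convergent index 15
a_0=17:  p_0=17·1+0=17,  q_0=17·0+1=1
a_1=1:  p_1=1·17+1=18,  q_1=1·1+0=1
a_2=1:  p_2=1·18+17=35,  q_2=1·1+1=2
a_3=1:  p_3=1·35+18=53,  q_3=1·2+1=3
a_4=2:  p_4=2·53+35=141,  q_4=2·3+2=8
a_5=1:  p_5=1·141+53=194,  q_5=1·8+3=11
a_6=6:  p_6=6·194+141=1305,  q_6=6·11+8=74
a_7=3:  p_7=3·1305+194=4109,  q_7=3·74+11=233
…
a_9=3:  p_9=3·71158+4109=217583,  q_9=3·4035+233=12338
a_10=6:  p_10=6·217583+71158=1376656,  q_10=6·12338+4035=78063
a_11=1:  p_11=1·1376656+217583=1594239,  q_11=1·78063+12338=90401
…
a_13=1:  p_13=1·4565134+1594239=6159373,  q_13=1·258865+90401=349266
a_14=1:  p_14=1·6159373+4565134=10724507,  q_14=1·349266+258865=608131
a_15=1:  p_15=1·10724507+6159373=16883880,  q_15=1·608131+349266=957397
(x₁, y₁) = (16883880, 957397);  16883880² − 311·957397² = 1 ✓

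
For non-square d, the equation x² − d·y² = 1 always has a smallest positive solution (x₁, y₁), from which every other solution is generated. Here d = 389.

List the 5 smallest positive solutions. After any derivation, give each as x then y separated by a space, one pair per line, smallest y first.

√389 → a₀=19, period (1,2,1,1,1,1,2,1,38); ℓ=9 odd so k=17
k=0  a_k=19  p_k/q_k = 19/1
k=1  a_k=1  p_k/q_k = 20/1
k=2  a_k=2  p_k/q_k = 59/3
k=3  a_k=1  p_k/q_k = 79/4
…
k=8  a_k=1  p_k/q_k = 1282/65
…
k=10  a_k=1  p_k/q_k = 50925/2582
…
k=12  a_k=1  p_k/q_k = 202418/10263
k=13  a_k=1  p_k/q_k = 353911/17944
…
k=15  a_k=1  p_k/q_k = 910240/46151
k=16  a_k=2  p_k/q_k = 2376809/120509
k=17  a_k=1  p_k/q_k = 3287049/166660
→ (3287049, 166660).  Check: 3287049²=10804691128401, 389·166660²=10804691128400, difference 1.
(x_2, y_2) = (3287049·3287049 + 389·166660·166660, 3287049·166660 + 166660·3287049) = (21609382256801, 1095639172680)
(x_3, y_3) = (3287049·21609382256801 + 389·166660·1095639172680, 3287049·1095639172680 + 166660·21609382256801) = (142062196675667653449, 7202839293837075980)
(x_4, y_4) = (3287049·142062196675667653449 + 389·166660·7202839293837075980, 3287049·7202839293837075980 + 166660·142062196675667653449) = (933930803041091759821507201, 47352171395934637886793360)
(x_5, y_5) = (3287049·933930803041091759821507201 + 389·166660·47352171395934637886793360, 3287049·47352171395934637886793360 + 166660·933930803041091759821507201) = (6139752624410693193862375179426249, 311297815269663908222998617313300)

3287049 166660
21609382256801 1095639172680
142062196675667653449 7202839293837075980
933930803041091759821507201 47352171395934637886793360
6139752624410693193862375179426249 311297815269663908222998617313300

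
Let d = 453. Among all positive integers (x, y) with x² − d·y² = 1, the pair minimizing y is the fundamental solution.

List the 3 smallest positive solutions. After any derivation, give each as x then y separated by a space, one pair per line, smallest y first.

1653751 77700
5469784740001 256992905400
18091323967121133751 850004548596233100

d=453: √d = [21; 3,1,1,10,14,10,1,1,3,42] (ℓ=10, even), read p_9/q_9
k=0  a_k=21  p_k/q_k = 21/1
k=1  a_k=3  p_k/q_k = 64/3
k=2  a_k=1  p_k/q_k = 85/4
k=3  a_k=1  p_k/q_k = 149/7
…
k=6  a_k=10  p_k/q_k = 223565/10504
…
k=8  a_k=1  p_k/q_k = 469329/22051
k=9  a_k=3  p_k/q_k = 1653751/77700
→ (1653751, 77700).  Check: 1653751²=2734892370001, 453·77700²=2734892370000, difference 1.
k=2:  x_2 = 1653751·1653751+453·77700·77700 = 5469784740001,  y_2 = 1653751·77700+77700·1653751 = 256992905400
k=3:  x_3 = 1653751·5469784740001+453·77700·256992905400 = 18091323967121133751,  y_3 = 1653751·256992905400+77700·5469784740001 = 850004548596233100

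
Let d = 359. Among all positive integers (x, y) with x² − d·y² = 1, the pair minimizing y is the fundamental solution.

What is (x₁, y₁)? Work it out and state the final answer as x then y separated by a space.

360 19

[18; 1,17,1,36] for √359; ℓ=4 ⇒ convergent index 3
i=0: a=18 ⇒ p=18, q=1
…
i=2: a=17 ⇒ p=341, q=18
i=3: a=1 ⇒ p=360, q=19
fundamental: x₁=360, y₁=19  (since 129600 − 359·361 = 1)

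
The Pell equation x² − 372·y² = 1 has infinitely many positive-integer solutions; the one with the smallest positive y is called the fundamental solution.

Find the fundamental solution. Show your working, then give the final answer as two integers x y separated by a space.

√372 → a₀=19, period (3,2,12,2,3,38); ℓ=6 even so k=5
a_0=19:  p_0=19·1+0=19,  q_0=19·0+1=1
a_1=3:  p_1=3·19+1=58,  q_1=3·1+0=3
a_2=2:  p_2=2·58+19=135,  q_2=2·3+1=7
a_3=12:  p_3=12·135+58=1678,  q_3=12·7+3=87
a_4=2:  p_4=2·1678+135=3491,  q_4=2·87+7=181
a_5=3:  p_5=3·3491+1678=12151,  q_5=3·181+87=630
fundamental: x₁=12151, y₁=630  (since 147646801 − 372·396900 = 1)

12151 630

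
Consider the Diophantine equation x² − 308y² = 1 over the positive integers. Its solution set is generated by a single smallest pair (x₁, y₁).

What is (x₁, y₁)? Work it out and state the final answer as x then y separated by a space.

351 20

d=308: √d = [17; 1,1,4,1,1,34] (ℓ=6, even), read p_5/q_5
i=0: a=17 ⇒ p=17, q=1
i=1: a=1 ⇒ p=18, q=1
i=2: a=1 ⇒ p=35, q=2
i=3: a=4 ⇒ p=158, q=9
i=4: a=1 ⇒ p=193, q=11
i=5: a=1 ⇒ p=351, q=20
(x₁, y₁) = (351, 20);  351² − 308·20² = 1 ✓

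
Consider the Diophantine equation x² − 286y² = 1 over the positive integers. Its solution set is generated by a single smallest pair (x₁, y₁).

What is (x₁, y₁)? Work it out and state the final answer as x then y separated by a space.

561835 33222

d=286: √d = [16; 1,10,3,3,2,3,3,10,1,32] (ℓ=10, even), read p_9/q_9
a_0=16:  p_0=16·1+0=16,  q_0=16·0+1=1
…
a_3=3:  p_3=3·186+17=575,  q_3=3·11+1=34
…
a_6=3:  p_6=3·4397+1911=15102,  q_6=3·260+113=893
…
a_8=10:  p_8=10·49703+15102=512132,  q_8=10·2939+893=30283
a_9=1:  p_9=1·512132+49703=561835,  q_9=1·30283+2939=33222
(x₁, y₁) = (561835, 33222);  561835² − 286·33222² = 1 ✓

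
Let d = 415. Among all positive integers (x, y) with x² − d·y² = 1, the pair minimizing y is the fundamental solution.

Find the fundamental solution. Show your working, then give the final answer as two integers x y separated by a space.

√415 = [20; 2,1,2,4,6,…,1,2,40, …], period ℓ=16 (even) → k=15
k=0  a_k=20  p_k/q_k = 20/1
k=1  a_k=2  p_k/q_k = 41/2
…
k=3  a_k=2  p_k/q_k = 163/8
…
k=5  a_k=6  p_k/q_k = 4441/218
k=6  a_k=1  p_k/q_k = 5154/253
k=7  a_k=1  p_k/q_k = 9595/471
k=8  a_k=3  p_k/q_k = 33939/1666
k=9  a_k=1  p_k/q_k = 43534/2137
…
k=11  a_k=6  p_k/q_k = 508372/24955
…
k=14  a_k=1  p_k/q_k = 6841255/335824
k=15  a_k=2  p_k/q_k = 18412804/903849
(x₁, y₁) = (18412804, 903849);  18412804² − 415·903849² = 1 ✓

18412804 903849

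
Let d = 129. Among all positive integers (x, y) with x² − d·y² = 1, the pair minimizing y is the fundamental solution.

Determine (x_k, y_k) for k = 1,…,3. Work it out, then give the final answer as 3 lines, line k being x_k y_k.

16855 1484
568182049 50025640
19153416854935 1686364322916

d=129: √d = [11; 2,1,3,1,6,1,3,1,2,22] (ℓ=10, even), read p_9/q_9
k=0  a_k=11  p_k/q_k = 11/1
…
k=7  a_k=3  p_k/q_k = 4793/422
k=8  a_k=1  p_k/q_k = 6031/531
k=9  a_k=2  p_k/q_k = 16855/1484
→ (16855, 1484).  Check: 16855²=284091025, 129·1484²=284091024, difference 1.
(16855+1484√129)^2 = 568182049 + 50025640√129
(16855+1484√129)^3 = 19153416854935 + 1686364322916√129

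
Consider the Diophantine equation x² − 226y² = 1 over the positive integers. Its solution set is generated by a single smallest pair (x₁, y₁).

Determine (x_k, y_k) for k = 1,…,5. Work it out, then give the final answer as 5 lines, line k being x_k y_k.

451 30
406801 27060
366934051 24408090
330974107201 22016070120
298538277761251 19858470840150

[15; 30] for √226; ℓ=1 ⇒ convergent index 1
k=0  a_k=15  p_k/q_k = 15/1
k=1  a_k=30  p_k/q_k = 451/30
→ (451, 30).  Check: 451²=203401, 226·30²=203400, difference 1.
n=2: (451,30)∘(451,30) = (451·451+226·30·30, 451·30+30·451) = (406801,27060)
n=3: (406801,27060)∘(451,30) = (451·406801+226·30·27060, 451·27060+30·406801) = (366934051,24408090)
n=4: (366934051,24408090)∘(451,30) = (451·366934051+226·30·24408090, 451·24408090+30·366934051) = (330974107201,22016070120)
n=5: (330974107201,22016070120)∘(451,30) = (451·330974107201+226·30·22016070120, 451·22016070120+30·330974107201) = (298538277761251,19858470840150)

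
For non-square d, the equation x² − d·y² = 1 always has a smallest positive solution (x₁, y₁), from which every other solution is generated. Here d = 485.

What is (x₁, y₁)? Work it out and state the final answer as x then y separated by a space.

√485 = [22; 44, …], period ℓ=1 (odd) → k=1
i=0: a=22 ⇒ p=22, q=1
i=1: a=44 ⇒ p=969, q=44
(x₁, y₁) = (969, 44);  969² − 485·44² = 1 ✓

969 44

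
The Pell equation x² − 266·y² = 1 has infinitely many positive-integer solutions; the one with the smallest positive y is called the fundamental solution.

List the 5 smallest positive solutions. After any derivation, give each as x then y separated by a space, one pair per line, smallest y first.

685 42
938449 57540
1285674445 78829758
1761373051201 107996710920
2413079794470925 147955415130642

d=266: √d = [16; 3,4,3,32] (ℓ=4, even), read p_3/q_3
k=0  a_k=16  p_k/q_k = 16/1
…
k=2  a_k=4  p_k/q_k = 212/13
k=3  a_k=3  p_k/q_k = 685/42
→ (685, 42).  Check: 685²=469225, 266·42²=469224, difference 1.
(x_2, y_2) = (685·685 + 266·42·42, 685·42 + 42·685) = (938449, 57540)
(x_3, y_3) = (685·938449 + 266·42·57540, 685·57540 + 42·938449) = (1285674445, 78829758)
(x_4, y_4) = (685·1285674445 + 266·42·78829758, 685·78829758 + 42·1285674445) = (1761373051201, 107996710920)
(x_5, y_5) = (685·1761373051201 + 266·42·107996710920, 685·107996710920 + 42·1761373051201) = (2413079794470925, 147955415130642)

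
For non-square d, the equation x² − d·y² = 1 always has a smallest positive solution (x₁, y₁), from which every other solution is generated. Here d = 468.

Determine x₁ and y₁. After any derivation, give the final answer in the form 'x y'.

√468 → a₀=21, period (1,1,1,2,1,1,1,42); ℓ=8 even so k=7
step 0: (21, 1)  from 21·(1,0) + (0,1)
…
step 2: (43, 2)  from 1·(22,1) + (21,1)
step 3: (65, 3)  from 1·(43,2) + (22,1)
step 4: (173, 8)  from 2·(65,3) + (43,2)
step 5: (238, 11)  from 1·(173,8) + (65,3)
step 6: (411, 19)  from 1·(238,11) + (173,8)
step 7: (649, 30)  from 1·(411,19) + (238,11)
(x₁, y₁) = (649, 30);  649² − 468·30² = 1 ✓

649 30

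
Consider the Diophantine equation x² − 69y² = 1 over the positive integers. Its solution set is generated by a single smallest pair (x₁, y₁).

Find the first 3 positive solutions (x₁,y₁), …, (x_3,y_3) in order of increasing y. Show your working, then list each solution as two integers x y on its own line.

7775 936
120901249 14554800
1880014414175 226327139064

√69 = [8; 3,3,1,4,1,3,3,16, …], period ℓ=8 (even) → k=7
k=0  a_k=8  p_k/q_k = 8/1
k=1  a_k=3  p_k/q_k = 25/3
…
k=3  a_k=1  p_k/q_k = 108/13
k=4  a_k=4  p_k/q_k = 515/62
k=5  a_k=1  p_k/q_k = 623/75
k=6  a_k=3  p_k/q_k = 2384/287
k=7  a_k=3  p_k/q_k = 7775/936
(x₁, y₁) = (7775, 936);  7775² − 69·936² = 1 ✓
(x_2, y_2) = (7775·7775 + 69·936·936, 7775·936 + 936·7775) = (120901249, 14554800)
(x_3, y_3) = (7775·120901249 + 69·936·14554800, 7775·14554800 + 936·120901249) = (1880014414175, 226327139064)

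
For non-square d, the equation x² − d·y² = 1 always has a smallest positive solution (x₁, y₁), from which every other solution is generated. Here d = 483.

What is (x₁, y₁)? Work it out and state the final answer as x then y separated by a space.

√483 → a₀=21, period (1,42); ℓ=2 even so k=1
i=0: a=21 ⇒ p=21, q=1
i=1: a=1 ⇒ p=22, q=1
fundamental: x₁=22, y₁=1  (since 484 − 483·1 = 1)

22 1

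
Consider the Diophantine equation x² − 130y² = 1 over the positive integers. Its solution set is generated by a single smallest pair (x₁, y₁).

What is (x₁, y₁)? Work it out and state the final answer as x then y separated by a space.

6499 570

d=130: √d = [11; 2,2,22] (ℓ=3, odd), read p_5/q_5
i=0: a=11 ⇒ p=11, q=1
…
i=3: a=22 ⇒ p=1277, q=112
i=4: a=2 ⇒ p=2611, q=229
i=5: a=2 ⇒ p=6499, q=570
(x₁, y₁) = (6499, 570);  6499² − 130·570² = 1 ✓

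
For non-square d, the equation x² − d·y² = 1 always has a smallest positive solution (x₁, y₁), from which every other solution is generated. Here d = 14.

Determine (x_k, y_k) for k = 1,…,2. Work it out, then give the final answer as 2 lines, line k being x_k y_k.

[3; 1,2,1,6] for √14; ℓ=4 ⇒ convergent index 3
a_0=3:  p_0=3·1+0=3,  q_0=3·0+1=1
a_1=1:  p_1=1·3+1=4,  q_1=1·1+0=1
a_2=2:  p_2=2·4+3=11,  q_2=2·1+1=3
a_3=1:  p_3=1·11+4=15,  q_3=1·3+1=4
fundamental: x₁=15, y₁=4  (since 225 − 14·16 = 1)
k=2:  x_2 = 15·15+14·4·4 = 449,  y_2 = 15·4+4·15 = 120

15 4
449 120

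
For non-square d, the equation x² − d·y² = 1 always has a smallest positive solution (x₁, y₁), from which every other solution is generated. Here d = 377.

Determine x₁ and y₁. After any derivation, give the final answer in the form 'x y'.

[19; 2,2,2,38] for √377; ℓ=4 ⇒ convergent index 3
step 0: (19, 1)  from 19·(1,0) + (0,1)
step 1: (39, 2)  from 2·(19,1) + (1,0)
step 2: (97, 5)  from 2·(39,2) + (19,1)
step 3: (233, 12)  from 2·(97,5) + (39,2)
→ (233, 12).  Check: 233²=54289, 377·12²=54288, difference 1.

233 12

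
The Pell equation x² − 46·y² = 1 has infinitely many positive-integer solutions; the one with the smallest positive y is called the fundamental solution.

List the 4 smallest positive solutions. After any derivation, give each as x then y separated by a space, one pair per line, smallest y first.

24335 3588
1184384449 174627960
57643991108495 8499142809612
2805533046066067201 413653280369188080

√46 = [6; 1,3,1,1,2,6,2,1,1,3,1,12, …], period ℓ=12 (even) → k=11
k=0  a_k=6  p_k/q_k = 6/1
k=1  a_k=1  p_k/q_k = 7/1
…
k=3  a_k=1  p_k/q_k = 34/5
k=4  a_k=1  p_k/q_k = 61/9
…
k=6  a_k=6  p_k/q_k = 997/147
…
k=8  a_k=1  p_k/q_k = 3147/464
k=9  a_k=1  p_k/q_k = 5297/781
k=10  a_k=3  p_k/q_k = 19038/2807
k=11  a_k=1  p_k/q_k = 24335/3588
fundamental: x₁=24335, y₁=3588  (since 592192225 − 46·12873744 = 1)
n=2: (24335,3588)∘(24335,3588) = (24335·24335+46·3588·3588, 24335·3588+3588·24335) = (1184384449,174627960)
n=3: (1184384449,174627960)∘(24335,3588) = (24335·1184384449+46·3588·174627960, 24335·174627960+3588·1184384449) = (57643991108495,8499142809612)
n=4: (57643991108495,8499142809612)∘(24335,3588) = (24335·57643991108495+46·3588·8499142809612, 24335·8499142809612+3588·57643991108495) = (2805533046066067201,413653280369188080)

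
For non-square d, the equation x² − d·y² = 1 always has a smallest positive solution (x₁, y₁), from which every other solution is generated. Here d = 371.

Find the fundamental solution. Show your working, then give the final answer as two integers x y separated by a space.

√371 = [19; 3,1,4,1,3,38, …], period ℓ=6 (even) → k=5
i=0: a=19 ⇒ p=19, q=1
i=1: a=3 ⇒ p=58, q=3
i=2: a=1 ⇒ p=77, q=4
i=3: a=4 ⇒ p=366, q=19
i=4: a=1 ⇒ p=443, q=23
i=5: a=3 ⇒ p=1695, q=88
fundamental: x₁=1695, y₁=88  (since 2873025 − 371·7744 = 1)

1695 88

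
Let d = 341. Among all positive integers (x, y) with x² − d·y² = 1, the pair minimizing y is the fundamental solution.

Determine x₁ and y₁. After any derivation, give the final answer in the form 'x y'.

10626551 575460

d=341: √d = [18; 2,6,1,8,2,…,6,2,36] (ℓ=14, even), read p_13/q_13
k=0  a_k=18  p_k/q_k = 18/1
…
k=2  a_k=6  p_k/q_k = 240/13
…
k=4  a_k=8  p_k/q_k = 2456/133
k=5  a_k=2  p_k/q_k = 5189/281
k=6  a_k=1  p_k/q_k = 7645/414
k=7  a_k=2  p_k/q_k = 20479/1109
…
k=9  a_k=2  p_k/q_k = 76727/4155
k=10  a_k=8  p_k/q_k = 641940/34763
k=11  a_k=1  p_k/q_k = 718667/38918
k=12  a_k=6  p_k/q_k = 4953942/268271
k=13  a_k=2  p_k/q_k = 10626551/575460
→ (10626551, 575460).  Check: 10626551²=112923586155601, 341·575460²=112923586155600, difference 1.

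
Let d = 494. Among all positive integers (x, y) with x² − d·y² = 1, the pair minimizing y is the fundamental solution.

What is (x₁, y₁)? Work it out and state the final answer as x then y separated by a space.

73035 3286

d=494: √d = [22; 4,2,2,1,2,1,2,2,4,44] (ℓ=10, even), read p_9/q_9
i=0: a=22 ⇒ p=22, q=1
i=1: a=4 ⇒ p=89, q=4
…
i=3: a=2 ⇒ p=489, q=22
i=4: a=1 ⇒ p=689, q=31
i=5: a=2 ⇒ p=1867, q=84
…
i=8: a=2 ⇒ p=16514, q=743
i=9: a=4 ⇒ p=73035, q=3286
fundamental: x₁=73035, y₁=3286  (since 5334111225 − 494·10797796 = 1)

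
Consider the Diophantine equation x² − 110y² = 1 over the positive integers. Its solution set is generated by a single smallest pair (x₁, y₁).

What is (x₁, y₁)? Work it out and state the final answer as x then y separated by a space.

21 2

d=110: √d = [10; 2,20] (ℓ=2, even), read p_1/q_1
step 0: (10, 1)  from 10·(1,0) + (0,1)
step 1: (21, 2)  from 2·(10,1) + (1,0)
fundamental: x₁=21, y₁=2  (since 441 − 110·4 = 1)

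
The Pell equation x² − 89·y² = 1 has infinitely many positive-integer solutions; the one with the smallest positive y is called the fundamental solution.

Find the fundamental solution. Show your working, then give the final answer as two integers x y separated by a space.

500001 53000

√89 → a₀=9, period (2,3,3,2,18); ℓ=5 odd so k=9
i=0: a=9 ⇒ p=9, q=1
…
i=2: a=3 ⇒ p=66, q=7
i=3: a=3 ⇒ p=217, q=23
i=4: a=2 ⇒ p=500, q=53
i=5: a=18 ⇒ p=9217, q=977
i=6: a=2 ⇒ p=18934, q=2007
i=7: a=3 ⇒ p=66019, q=6998
i=8: a=3 ⇒ p=216991, q=23001
i=9: a=2 ⇒ p=500001, q=53000
fundamental: x₁=500001, y₁=53000  (since 250001000001 − 89·2809000000 = 1)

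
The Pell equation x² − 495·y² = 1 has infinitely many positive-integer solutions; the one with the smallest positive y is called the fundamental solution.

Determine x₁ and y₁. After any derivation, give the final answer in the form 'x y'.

89 4

[22; 4,44] for √495; ℓ=2 ⇒ convergent index 1
step 0: (22, 1)  from 22·(1,0) + (0,1)
step 1: (89, 4)  from 4·(22,1) + (1,0)
→ (89, 4).  Check: 89²=7921, 495·4²=7920, difference 1.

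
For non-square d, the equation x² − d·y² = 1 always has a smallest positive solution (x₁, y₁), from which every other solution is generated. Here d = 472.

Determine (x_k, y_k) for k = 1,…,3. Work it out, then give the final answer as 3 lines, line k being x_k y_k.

306917 14127
188396089777 8671632918
115643925371868101 5322943120573485

[21; 1,2,1,1,1,…,2,1,42] for √472; ℓ=14 ⇒ convergent index 13
a_0=21:  p_0=21·1+0=21,  q_0=21·0+1=1
a_1=1:  p_1=1·21+1=22,  q_1=1·1+0=1
a_2=2:  p_2=2·22+21=65,  q_2=2·1+1=3
a_3=1:  p_3=1·65+22=87,  q_3=1·3+1=4
a_4=1:  p_4=1·87+65=152,  q_4=1·4+3=7
a_5=1:  p_5=1·152+87=239,  q_5=1·7+4=11
…
a_9=1:  p_9=1·24224+5779=30003,  q_9=1·1115+266=1381
a_10=1:  p_10=1·30003+24224=54227,  q_10=1·1381+1115=2496
a_11=1:  p_11=1·54227+30003=84230,  q_11=1·2496+1381=3877
a_12=2:  p_12=2·84230+54227=222687,  q_12=2·3877+2496=10250
a_13=1:  p_13=1·222687+84230=306917,  q_13=1·10250+3877=14127
(x₁, y₁) = (306917, 14127);  306917² − 472·14127² = 1 ✓
n=2: (306917,14127)∘(306917,14127) = (306917·306917+472·14127·14127, 306917·14127+14127·306917) = (188396089777,8671632918)
n=3: (188396089777,8671632918)∘(306917,14127) = (306917·188396089777+472·14127·8671632918, 306917·8671632918+14127·188396089777) = (115643925371868101,5322943120573485)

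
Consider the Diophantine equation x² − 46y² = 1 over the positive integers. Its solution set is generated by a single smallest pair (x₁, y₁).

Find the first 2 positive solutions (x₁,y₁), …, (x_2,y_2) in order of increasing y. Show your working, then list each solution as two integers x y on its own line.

24335 3588
1184384449 174627960

√46 → a₀=6, period (1,3,1,1,2,6,2,1,1,3,1,12); ℓ=12 even so k=11
step 0: (6, 1)  from 6·(1,0) + (0,1)
…
step 2: (27, 4)  from 3·(7,1) + (6,1)
…
step 7: (2150, 317)  from 2·(997,147) + (156,23)
step 8: (3147, 464)  from 1·(2150,317) + (997,147)
…
step 10: (19038, 2807)  from 3·(5297,781) + (3147,464)
step 11: (24335, 3588)  from 1·(19038,2807) + (5297,781)
(x₁, y₁) = (24335, 3588);  24335² − 46·3588² = 1 ✓
(x_2, y_2) = (24335·24335 + 46·3588·3588, 24335·3588 + 3588·24335) = (1184384449, 174627960)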